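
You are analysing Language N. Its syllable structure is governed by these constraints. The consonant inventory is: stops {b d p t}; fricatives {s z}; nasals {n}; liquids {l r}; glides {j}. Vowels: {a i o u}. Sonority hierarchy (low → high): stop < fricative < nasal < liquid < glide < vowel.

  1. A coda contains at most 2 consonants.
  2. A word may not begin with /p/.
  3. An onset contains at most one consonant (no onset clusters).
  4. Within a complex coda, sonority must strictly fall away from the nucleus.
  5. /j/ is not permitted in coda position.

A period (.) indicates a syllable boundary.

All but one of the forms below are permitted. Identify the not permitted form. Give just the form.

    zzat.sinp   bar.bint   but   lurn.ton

zzat.sinp

zzat.sinp — violates constraint 3: syllable 1 onset /zz/ has 2 consonants (> 1) → not permitted
bar.bint — σ1 onset /b/, coda /r/ ok; σ2 onset /b/, coda /nt/ (3→1 falls) ok → permitted
but — σ1 onset /b/, coda /t/ ok → permitted
lurn.ton — σ1 onset /l/, coda /rn/ (4→3 falls) ok; σ2 onset /t/, coda /n/ ok → permitted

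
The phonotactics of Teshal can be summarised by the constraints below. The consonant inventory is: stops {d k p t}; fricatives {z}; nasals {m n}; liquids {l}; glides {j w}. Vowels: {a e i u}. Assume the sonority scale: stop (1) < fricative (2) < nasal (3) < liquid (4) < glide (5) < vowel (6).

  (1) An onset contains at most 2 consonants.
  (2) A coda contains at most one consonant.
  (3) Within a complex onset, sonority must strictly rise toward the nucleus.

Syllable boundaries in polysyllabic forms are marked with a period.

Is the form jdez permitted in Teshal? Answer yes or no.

no

jdez — violates constraint 3: syllable 1 onset /jd/: /j/ (glide, 5) → /d/ (stop, 1) does not rise → not permitted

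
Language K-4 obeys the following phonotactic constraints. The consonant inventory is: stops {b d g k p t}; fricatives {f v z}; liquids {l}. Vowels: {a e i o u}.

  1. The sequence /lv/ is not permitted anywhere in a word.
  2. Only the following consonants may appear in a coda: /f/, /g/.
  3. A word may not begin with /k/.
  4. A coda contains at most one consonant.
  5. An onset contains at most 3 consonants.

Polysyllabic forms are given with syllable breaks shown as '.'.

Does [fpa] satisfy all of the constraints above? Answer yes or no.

yes

[fpa] — σ1 onset /fp/ (2C), coda /∅/ ok → permitted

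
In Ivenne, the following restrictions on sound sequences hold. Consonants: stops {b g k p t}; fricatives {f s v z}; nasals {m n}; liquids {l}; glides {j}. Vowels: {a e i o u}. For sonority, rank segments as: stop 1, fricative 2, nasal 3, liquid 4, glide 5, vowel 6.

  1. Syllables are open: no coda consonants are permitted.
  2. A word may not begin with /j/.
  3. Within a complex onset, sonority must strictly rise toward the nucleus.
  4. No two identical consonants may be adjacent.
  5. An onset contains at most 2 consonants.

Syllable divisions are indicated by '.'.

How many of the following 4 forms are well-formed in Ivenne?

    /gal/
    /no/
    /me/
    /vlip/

/gal/ — violates constraint 1: syllable 1 coda /l/ has 1 consonant (> 0) → ill-formed
/no/ — σ1 onset /n/, coda /∅/ ok → well-formed
/me/ — σ1 onset /m/, coda /∅/ ok → well-formed
/vlip/ — violates constraint 1: syllable 1 coda /p/ has 1 consonant (> 0) → ill-formed
Well-formed: /no/, /me/ → 2.

2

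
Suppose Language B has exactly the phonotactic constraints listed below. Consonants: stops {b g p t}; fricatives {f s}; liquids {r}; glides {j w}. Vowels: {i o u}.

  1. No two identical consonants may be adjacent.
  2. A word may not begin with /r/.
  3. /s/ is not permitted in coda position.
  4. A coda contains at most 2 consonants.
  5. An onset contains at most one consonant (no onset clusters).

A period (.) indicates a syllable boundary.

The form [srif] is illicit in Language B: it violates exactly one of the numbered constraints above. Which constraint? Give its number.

5

[srif]: syllable 1 onset /sr/ has 2 consonants (> 1).
This is a violation of constraint 5: "An onset contains at most one consonant (no onset clusters)."
The remaining constraints (1, 2, 3, 4) are satisfied.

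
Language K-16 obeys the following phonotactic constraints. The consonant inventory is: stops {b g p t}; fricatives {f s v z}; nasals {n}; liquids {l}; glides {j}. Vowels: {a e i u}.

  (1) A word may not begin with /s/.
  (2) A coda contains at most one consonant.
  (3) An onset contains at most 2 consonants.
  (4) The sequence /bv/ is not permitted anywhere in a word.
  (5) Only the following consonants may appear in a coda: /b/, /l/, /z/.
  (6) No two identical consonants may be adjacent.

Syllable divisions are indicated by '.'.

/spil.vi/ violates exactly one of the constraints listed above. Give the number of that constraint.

/spil.vi/: word begins with /s/.
This is a violation of constraint 1: "A word may not begin with /s/."
The remaining constraints (2, 3, 4, 5, 6) are satisfied.

1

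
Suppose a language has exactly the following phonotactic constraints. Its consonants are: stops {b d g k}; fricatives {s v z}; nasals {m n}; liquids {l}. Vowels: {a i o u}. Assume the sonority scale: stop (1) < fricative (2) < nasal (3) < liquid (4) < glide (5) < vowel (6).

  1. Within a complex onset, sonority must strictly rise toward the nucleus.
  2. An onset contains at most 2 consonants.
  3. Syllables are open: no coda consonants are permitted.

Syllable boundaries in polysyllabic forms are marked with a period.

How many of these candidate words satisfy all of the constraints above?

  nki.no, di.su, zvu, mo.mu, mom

2

nki.no — violates constraint 1: syllable 1 onset /nk/: /n/ (nasal, 3) → /k/ (stop, 1) does not rise → ill-formed
di.su — σ1 onset /d/, coda /∅/ ok; σ2 onset /s/, coda /∅/ ok → well-formed
zvu — violates constraint 1: syllable 1 onset /zv/: /z/ (fricative, 2) → /v/ (fricative, 2) does not rise → ill-formed
mo.mu — σ1 onset /m/, coda /∅/ ok; σ2 onset /m/, coda /∅/ ok → well-formed
mom — violates constraint 3: syllable 1 coda /m/ has 1 consonant (> 0) → ill-formed
Well-formed: di.su, mo.mu → 2.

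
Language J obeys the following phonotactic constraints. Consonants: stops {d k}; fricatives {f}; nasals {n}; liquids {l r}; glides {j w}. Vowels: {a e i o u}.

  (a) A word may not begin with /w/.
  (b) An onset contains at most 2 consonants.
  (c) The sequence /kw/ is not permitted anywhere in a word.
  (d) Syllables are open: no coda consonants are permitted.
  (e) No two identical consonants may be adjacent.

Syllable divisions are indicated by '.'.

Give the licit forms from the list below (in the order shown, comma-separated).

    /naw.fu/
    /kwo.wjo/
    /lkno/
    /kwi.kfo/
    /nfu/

/naw.fu/ — violates constraint (d): syllable 1 coda /w/ has 1 consonant (> 0) → illicit
/kwo.wjo/ — violates constraint (c): contains banned sequence /kw/ → illicit
/lkno/ — violates constraint (b): syllable 1 onset /lkn/ has 3 consonants (> 2) → illicit
/kwi.kfo/ — violates constraint (c): contains banned sequence /kw/ → illicit
/nfu/ — σ1 onset /nf/ (2C), coda /∅/ ok → licit

/nfu/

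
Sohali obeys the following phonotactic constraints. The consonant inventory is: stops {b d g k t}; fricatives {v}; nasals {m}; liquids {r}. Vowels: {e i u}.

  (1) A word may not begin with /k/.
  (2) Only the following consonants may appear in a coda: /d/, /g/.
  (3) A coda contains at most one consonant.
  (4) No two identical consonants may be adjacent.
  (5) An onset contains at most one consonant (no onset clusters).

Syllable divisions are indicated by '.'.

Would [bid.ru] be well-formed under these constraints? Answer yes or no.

yes

[bid.ru] — σ1 onset /b/, coda /d/ ok; σ2 onset /r/, coda /∅/ ok → well-formed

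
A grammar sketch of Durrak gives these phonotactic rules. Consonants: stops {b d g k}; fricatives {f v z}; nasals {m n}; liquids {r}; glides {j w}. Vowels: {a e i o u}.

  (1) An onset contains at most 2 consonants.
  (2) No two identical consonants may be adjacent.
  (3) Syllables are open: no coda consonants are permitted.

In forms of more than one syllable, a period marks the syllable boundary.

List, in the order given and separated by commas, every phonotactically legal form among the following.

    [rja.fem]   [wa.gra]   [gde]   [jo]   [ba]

[wa.gra], [gde], [jo], [ba]

[rja.fem] — violates constraint 3: syllable 2 coda /m/ has 1 consonant (> 0) → phonotactically illegal
[wa.gra] — σ1 onset /w/, coda /∅/ ok; σ2 onset /gr/ (2C), coda /∅/ ok → phonotactically legal
[gde] — σ1 onset /gd/ (2C), coda /∅/ ok → phonotactically legal
[jo] — σ1 onset /j/, coda /∅/ ok → phonotactically legal
[ba] — σ1 onset /b/, coda /∅/ ok → phonotactically legal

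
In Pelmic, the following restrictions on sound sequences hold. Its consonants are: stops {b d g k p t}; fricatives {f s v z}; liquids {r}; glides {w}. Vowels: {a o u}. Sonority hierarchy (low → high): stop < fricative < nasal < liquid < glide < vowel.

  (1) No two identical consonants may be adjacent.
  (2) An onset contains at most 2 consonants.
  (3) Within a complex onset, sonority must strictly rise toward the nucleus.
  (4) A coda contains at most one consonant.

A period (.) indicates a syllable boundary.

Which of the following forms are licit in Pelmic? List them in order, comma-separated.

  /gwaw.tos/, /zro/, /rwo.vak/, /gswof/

/gwaw.tos/, /zro/, /rwo.vak/

/gwaw.tos/ — σ1 onset /gw/ (1→5 rises), coda /w/ ok; σ2 onset /t/, coda /s/ ok → licit
/zro/ — σ1 onset /zr/ (2→4 rises), coda /∅/ ok → licit
/rwo.vak/ — σ1 onset /rw/ (4→5 rises), coda /∅/ ok; σ2 onset /v/, coda /k/ ok → licit
/gswof/ — violates constraint 2: syllable 1 onset /gsw/ has 3 consonants (> 2) → illicit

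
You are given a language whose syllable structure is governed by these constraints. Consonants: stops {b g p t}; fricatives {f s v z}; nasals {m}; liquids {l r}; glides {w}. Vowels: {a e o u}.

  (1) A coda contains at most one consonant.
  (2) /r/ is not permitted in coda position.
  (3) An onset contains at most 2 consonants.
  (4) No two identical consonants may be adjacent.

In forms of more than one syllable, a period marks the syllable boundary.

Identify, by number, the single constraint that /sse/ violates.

4

/sse/: adjacent identical consonants /ss/.
This is a violation of constraint 4: "No two identical consonants may be adjacent."
The remaining constraints (1, 2, 3) are satisfied.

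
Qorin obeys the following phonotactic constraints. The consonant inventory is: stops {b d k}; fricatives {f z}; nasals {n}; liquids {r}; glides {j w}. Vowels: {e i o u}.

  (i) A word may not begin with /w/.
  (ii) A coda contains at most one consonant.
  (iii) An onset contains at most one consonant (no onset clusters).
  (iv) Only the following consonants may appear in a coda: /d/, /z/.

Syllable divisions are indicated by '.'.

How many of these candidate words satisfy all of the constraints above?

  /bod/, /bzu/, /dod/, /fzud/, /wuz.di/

/bod/ — σ1 onset /b/, coda /d/ ok → licit
/bzu/ — violates constraint (iii): syllable 1 onset /bz/ has 2 consonants (> 1) → illicit
/dod/ — σ1 onset /d/, coda /d/ ok → licit
/fzud/ — violates constraint (iii): syllable 1 onset /fz/ has 2 consonants (> 1) → illicit
/wuz.di/ — violates constraint (i): word begins with /w/ → illicit
Licit: /bod/, /dod/ → 2.

2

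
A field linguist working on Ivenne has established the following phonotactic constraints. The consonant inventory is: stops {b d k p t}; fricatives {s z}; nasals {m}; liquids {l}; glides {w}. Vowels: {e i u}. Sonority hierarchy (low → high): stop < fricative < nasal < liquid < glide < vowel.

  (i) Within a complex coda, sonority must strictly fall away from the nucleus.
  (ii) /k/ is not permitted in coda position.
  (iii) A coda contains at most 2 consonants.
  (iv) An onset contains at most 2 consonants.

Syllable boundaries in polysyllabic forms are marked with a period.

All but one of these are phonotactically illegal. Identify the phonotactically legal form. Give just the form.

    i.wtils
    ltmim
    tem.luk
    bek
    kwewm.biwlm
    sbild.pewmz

i.wtils — σ1 onset /∅/, coda /∅/ ok; σ2 onset /wt/ (2C), coda /ls/ (4→2 falls) ok → phonotactically legal
ltmim — violates constraint (iv): syllable 1 onset /ltm/ has 3 consonants (> 2) → phonotactically illegal
tem.luk — violates constraint (ii): syllable 2 coda contains /k/ → phonotactically illegal
bek — violates constraint (ii): syllable 1 coda contains /k/ → phonotactically illegal
kwewm.biwlm — violates constraint (iii): syllable 2 coda /wlm/ has 3 consonants (> 2) → phonotactically illegal
sbild.pewmz — violates constraint (iii): syllable 2 coda /wmz/ has 3 consonants (> 2) → phonotactically illegal

i.wtils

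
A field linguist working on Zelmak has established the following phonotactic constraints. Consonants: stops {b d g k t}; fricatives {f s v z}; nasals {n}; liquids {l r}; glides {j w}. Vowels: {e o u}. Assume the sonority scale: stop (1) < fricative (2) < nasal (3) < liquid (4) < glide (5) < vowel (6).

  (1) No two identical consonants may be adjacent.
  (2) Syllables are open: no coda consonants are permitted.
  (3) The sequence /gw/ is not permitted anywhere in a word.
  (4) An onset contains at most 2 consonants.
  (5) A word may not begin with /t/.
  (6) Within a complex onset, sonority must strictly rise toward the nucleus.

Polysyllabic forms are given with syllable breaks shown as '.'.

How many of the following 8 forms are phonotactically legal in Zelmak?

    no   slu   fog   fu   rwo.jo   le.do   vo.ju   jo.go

no — σ1 onset /n/, coda /∅/ ok → phonotactically legal
slu — σ1 onset /sl/ (2→4 rises), coda /∅/ ok → phonotactically legal
fog — violates constraint 2: syllable 1 coda /g/ has 1 consonant (> 0) → phonotactically illegal
fu — σ1 onset /f/, coda /∅/ ok → phonotactically legal
rwo.jo — σ1 onset /rw/ (4→5 rises), coda /∅/ ok; σ2 onset /j/, coda /∅/ ok → phonotactically legal
le.do — σ1 onset /l/, coda /∅/ ok; σ2 onset /d/, coda /∅/ ok → phonotactically legal
vo.ju — σ1 onset /v/, coda /∅/ ok; σ2 onset /j/, coda /∅/ ok → phonotactically legal
jo.go — σ1 onset /j/, coda /∅/ ok; σ2 onset /g/, coda /∅/ ok → phonotactically legal
Phonotactically legal: no, slu, fu, rwo.jo, le.do, vo.ju, jo.go → 7.

7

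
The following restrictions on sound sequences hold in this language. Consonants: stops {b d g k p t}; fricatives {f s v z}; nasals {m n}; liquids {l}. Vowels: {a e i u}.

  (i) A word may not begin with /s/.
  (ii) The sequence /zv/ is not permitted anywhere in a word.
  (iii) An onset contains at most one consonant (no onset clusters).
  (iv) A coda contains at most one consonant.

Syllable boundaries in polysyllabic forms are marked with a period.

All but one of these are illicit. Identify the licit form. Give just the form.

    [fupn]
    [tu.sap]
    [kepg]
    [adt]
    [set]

[tu.sap]

[fupn] — violates constraint (iv): syllable 1 coda /pn/ has 2 consonants (> 1) → illicit
[tu.sap] — σ1 onset /t/, coda /∅/ ok; σ2 onset /s/, coda /p/ ok → licit
[kepg] — violates constraint (iv): syllable 1 coda /pg/ has 2 consonants (> 1) → illicit
[adt] — violates constraint (iv): syllable 1 coda /dt/ has 2 consonants (> 1) → illicit
[set] — violates constraint (i): word begins with /s/ → illicit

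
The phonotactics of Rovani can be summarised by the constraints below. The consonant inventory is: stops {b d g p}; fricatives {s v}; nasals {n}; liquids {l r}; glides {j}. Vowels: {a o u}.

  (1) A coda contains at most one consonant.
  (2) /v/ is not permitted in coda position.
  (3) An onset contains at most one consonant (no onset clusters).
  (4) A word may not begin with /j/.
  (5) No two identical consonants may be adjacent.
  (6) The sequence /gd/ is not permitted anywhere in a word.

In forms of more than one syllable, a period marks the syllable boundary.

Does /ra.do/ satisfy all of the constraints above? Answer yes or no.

/ra.do/ — σ1 onset /r/, coda /∅/ ok; σ2 onset /d/, coda /∅/ ok → permitted

yes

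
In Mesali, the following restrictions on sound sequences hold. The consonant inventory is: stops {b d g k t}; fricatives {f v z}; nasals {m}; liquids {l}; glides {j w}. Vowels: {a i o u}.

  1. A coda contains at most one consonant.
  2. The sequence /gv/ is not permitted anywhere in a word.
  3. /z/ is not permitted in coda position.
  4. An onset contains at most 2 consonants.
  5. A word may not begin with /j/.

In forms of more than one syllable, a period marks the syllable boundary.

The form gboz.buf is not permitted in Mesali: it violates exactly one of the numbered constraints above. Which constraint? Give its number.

gboz.buf: syllable 1 coda contains /z/.
This is a violation of constraint 3: "/z/ is not permitted in coda position."
The remaining constraints (1, 2, 4, 5) are satisfied.

3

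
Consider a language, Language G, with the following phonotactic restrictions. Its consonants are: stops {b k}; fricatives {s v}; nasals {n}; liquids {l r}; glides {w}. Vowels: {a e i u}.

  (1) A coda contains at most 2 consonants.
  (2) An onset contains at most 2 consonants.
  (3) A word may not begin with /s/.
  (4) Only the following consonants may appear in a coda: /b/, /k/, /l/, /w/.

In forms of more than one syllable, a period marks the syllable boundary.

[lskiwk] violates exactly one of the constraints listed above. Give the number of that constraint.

2

[lskiwk]: syllable 1 onset /lsk/ has 3 consonants (> 2).
This is a violation of constraint 2: "An onset contains at most 2 consonants."
The remaining constraints (1, 3, 4) are satisfied.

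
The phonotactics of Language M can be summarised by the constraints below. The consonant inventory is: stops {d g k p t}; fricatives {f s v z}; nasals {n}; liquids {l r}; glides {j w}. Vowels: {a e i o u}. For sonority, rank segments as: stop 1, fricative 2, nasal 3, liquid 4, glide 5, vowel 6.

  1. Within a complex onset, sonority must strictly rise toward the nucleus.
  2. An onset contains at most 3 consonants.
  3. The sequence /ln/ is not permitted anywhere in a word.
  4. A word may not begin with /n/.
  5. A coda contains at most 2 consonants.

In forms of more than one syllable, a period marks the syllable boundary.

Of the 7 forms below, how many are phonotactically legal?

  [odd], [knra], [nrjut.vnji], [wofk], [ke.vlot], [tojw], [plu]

6

[odd] — σ1 onset /∅/, coda /dd/ (2C) ok → phonotactically legal
[knra] — σ1 onset /knr/ (1→3→4 rises), coda /∅/ ok → phonotactically legal
[nrjut.vnji] — violates constraint 4: word begins with /n/ → phonotactically illegal
[wofk] — σ1 onset /w/, coda /fk/ (2C) ok → phonotactically legal
[ke.vlot] — σ1 onset /k/, coda /∅/ ok; σ2 onset /vl/ (2→4 rises), coda /t/ ok → phonotactically legal
[tojw] — σ1 onset /t/, coda /jw/ (2C) ok → phonotactically legal
[plu] — σ1 onset /pl/ (1→4 rises), coda /∅/ ok → phonotactically legal
Phonotactically legal: [odd], [knra], [wofk], [ke.vlot], [tojw], [plu] → 6.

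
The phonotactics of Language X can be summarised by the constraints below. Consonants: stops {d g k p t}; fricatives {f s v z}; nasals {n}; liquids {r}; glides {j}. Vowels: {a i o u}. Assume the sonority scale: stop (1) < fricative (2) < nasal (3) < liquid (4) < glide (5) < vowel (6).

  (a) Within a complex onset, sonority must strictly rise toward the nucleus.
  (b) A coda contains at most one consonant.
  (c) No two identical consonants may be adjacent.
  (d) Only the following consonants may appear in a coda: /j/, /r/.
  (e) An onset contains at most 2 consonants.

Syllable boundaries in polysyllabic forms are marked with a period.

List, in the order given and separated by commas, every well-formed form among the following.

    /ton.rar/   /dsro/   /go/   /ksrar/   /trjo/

/ton.rar/ — violates constraint (d): syllable 1 coda contains /n/, which is not a licensed coda consonant → ill-formed
/dsro/ — violates constraint (e): syllable 1 onset /dsr/ has 3 consonants (> 2) → ill-formed
/go/ — σ1 onset /g/, coda /∅/ ok → well-formed
/ksrar/ — violates constraint (e): syllable 1 onset /ksr/ has 3 consonants (> 2) → ill-formed
/trjo/ — violates constraint (e): syllable 1 onset /trj/ has 3 consonants (> 2) → ill-formed

/go/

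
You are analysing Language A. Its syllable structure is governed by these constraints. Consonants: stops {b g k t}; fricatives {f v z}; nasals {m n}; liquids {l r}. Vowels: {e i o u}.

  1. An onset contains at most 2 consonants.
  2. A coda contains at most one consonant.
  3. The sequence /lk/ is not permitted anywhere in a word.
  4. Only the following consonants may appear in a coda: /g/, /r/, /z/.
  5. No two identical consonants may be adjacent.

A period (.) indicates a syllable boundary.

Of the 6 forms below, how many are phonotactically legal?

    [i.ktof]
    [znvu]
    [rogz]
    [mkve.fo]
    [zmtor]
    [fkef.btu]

[i.ktof] — violates constraint 4: syllable 2 coda contains /f/, which is not a licensed coda consonant → phonotactically illegal
[znvu] — violates constraint 1: syllable 1 onset /znv/ has 3 consonants (> 2) → phonotactically illegal
[rogz] — violates constraint 2: syllable 1 coda /gz/ has 2 consonants (> 1) → phonotactically illegal
[mkve.fo] — violates constraint 1: syllable 1 onset /mkv/ has 3 consonants (> 2) → phonotactically illegal
[zmtor] — violates constraint 1: syllable 1 onset /zmt/ has 3 consonants (> 2) → phonotactically illegal
[fkef.btu] — violates constraint 4: syllable 1 coda contains /f/, which is not a licensed coda consonant → phonotactically illegal
No form is phonotactically legal → 0.

0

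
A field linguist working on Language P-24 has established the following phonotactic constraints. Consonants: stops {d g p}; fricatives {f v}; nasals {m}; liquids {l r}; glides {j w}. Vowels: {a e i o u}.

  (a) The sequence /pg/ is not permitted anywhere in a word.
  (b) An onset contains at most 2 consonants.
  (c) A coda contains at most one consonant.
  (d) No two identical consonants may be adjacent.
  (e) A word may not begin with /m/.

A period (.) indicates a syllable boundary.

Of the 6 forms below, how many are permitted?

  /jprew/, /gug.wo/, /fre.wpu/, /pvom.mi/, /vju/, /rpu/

/jprew/ — violates constraint (b): syllable 1 onset /jpr/ has 3 consonants (> 2) → not permitted
/gug.wo/ — σ1 onset /g/, coda /g/ ok; σ2 onset /w/, coda /∅/ ok → permitted
/fre.wpu/ — σ1 onset /fr/ (2C), coda /∅/ ok; σ2 onset /wp/ (2C), coda /∅/ ok → permitted
/pvom.mi/ — violates constraint (d): adjacent identical consonants /mm/ → not permitted
/vju/ — σ1 onset /vj/ (2C), coda /∅/ ok → permitted
/rpu/ — σ1 onset /rp/ (2C), coda /∅/ ok → permitted
Permitted: /gug.wo/, /fre.wpu/, /vju/, /rpu/ → 4.

4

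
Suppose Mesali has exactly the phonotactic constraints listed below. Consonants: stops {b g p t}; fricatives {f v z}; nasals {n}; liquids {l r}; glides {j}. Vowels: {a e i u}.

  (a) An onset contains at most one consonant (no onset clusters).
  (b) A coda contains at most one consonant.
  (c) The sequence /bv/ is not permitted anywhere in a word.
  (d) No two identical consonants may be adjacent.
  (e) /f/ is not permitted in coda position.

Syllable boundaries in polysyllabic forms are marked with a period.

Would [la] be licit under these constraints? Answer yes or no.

yes

[la] — σ1 onset /l/, coda /∅/ ok → licit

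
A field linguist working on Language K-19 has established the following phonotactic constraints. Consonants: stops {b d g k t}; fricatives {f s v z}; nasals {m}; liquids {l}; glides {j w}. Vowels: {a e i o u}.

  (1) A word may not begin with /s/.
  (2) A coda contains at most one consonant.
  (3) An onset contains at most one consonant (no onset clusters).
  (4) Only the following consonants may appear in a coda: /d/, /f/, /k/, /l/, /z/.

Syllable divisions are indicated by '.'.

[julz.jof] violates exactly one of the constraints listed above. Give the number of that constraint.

[julz.jof]: syllable 1 coda /lz/ has 2 consonants (> 1).
This is a violation of constraint 2: "A coda contains at most one consonant."
The remaining constraints (1, 3, 4) are satisfied.

2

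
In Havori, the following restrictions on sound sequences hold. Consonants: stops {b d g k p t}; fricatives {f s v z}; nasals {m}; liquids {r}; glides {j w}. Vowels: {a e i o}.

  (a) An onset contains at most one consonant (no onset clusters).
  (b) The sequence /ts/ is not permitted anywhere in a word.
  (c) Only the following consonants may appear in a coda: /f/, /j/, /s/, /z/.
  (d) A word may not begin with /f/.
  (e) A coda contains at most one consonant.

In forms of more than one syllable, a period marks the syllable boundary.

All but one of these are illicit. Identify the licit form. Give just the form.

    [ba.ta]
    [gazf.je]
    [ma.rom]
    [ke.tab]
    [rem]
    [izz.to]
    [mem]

[ba.ta]

[ba.ta] — σ1 onset /b/, coda /∅/ ok; σ2 onset /t/, coda /∅/ ok → licit
[gazf.je] — violates constraint (e): syllable 1 coda /zf/ has 2 consonants (> 1) → illicit
[ma.rom] — violates constraint (c): syllable 2 coda contains /m/, which is not a licensed coda consonant → illicit
[ke.tab] — violates constraint (c): syllable 2 coda contains /b/, which is not a licensed coda consonant → illicit
[rem] — violates constraint (c): syllable 1 coda contains /m/, which is not a licensed coda consonant → illicit
[izz.to] — violates constraint (e): syllable 1 coda /zz/ has 2 consonants (> 1) → illicit
[mem] — violates constraint (c): syllable 1 coda contains /m/, which is not a licensed coda consonant → illicit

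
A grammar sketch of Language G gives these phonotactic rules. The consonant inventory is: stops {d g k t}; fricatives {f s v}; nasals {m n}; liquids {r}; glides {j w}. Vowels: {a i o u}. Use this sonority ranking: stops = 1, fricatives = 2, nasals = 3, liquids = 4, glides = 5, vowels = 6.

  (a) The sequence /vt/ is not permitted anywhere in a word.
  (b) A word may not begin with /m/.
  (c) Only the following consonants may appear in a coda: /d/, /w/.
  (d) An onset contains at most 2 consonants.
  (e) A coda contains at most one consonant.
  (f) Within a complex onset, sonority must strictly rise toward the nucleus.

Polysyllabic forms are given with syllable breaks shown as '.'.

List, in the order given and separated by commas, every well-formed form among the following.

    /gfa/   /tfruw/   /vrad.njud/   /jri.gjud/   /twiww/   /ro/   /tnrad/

/gfa/, /vrad.njud/, /ro/

/gfa/ — σ1 onset /gf/ (1→2 rises), coda /∅/ ok → well-formed
/tfruw/ — violates constraint (d): syllable 1 onset /tfr/ has 3 consonants (> 2) → ill-formed
/vrad.njud/ — σ1 onset /vr/ (2→4 rises), coda /d/ ok; σ2 onset /nj/ (3→5 rises), coda /d/ ok → well-formed
/jri.gjud/ — violates constraint (f): syllable 1 onset /jr/: /j/ (glide, 5) → /r/ (liquid, 4) does not rise → ill-formed
/twiww/ — violates constraint (e): syllable 1 coda /ww/ has 2 consonants (> 1) → ill-formed
/ro/ — σ1 onset /r/, coda /∅/ ok → well-formed
/tnrad/ — violates constraint (d): syllable 1 onset /tnr/ has 3 consonants (> 2) → ill-formed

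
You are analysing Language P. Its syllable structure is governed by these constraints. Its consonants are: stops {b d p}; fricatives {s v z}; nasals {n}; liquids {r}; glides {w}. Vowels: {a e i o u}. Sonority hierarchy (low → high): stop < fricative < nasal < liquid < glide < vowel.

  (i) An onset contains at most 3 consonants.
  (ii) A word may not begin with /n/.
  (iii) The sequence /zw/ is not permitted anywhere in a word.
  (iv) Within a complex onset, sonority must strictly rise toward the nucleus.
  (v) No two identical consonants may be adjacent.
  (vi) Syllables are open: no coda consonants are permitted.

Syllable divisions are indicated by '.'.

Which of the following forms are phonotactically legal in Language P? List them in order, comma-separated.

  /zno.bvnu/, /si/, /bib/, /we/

/zno.bvnu/, /si/, /we/

/zno.bvnu/ — σ1 onset /zn/ (2→3 rises), coda /∅/ ok; σ2 onset /bvn/ (1→2→3 rises), coda /∅/ ok → phonotactically legal
/si/ — σ1 onset /s/, coda /∅/ ok → phonotactically legal
/bib/ — violates constraint (vi): syllable 1 coda /b/ has 1 consonant (> 0) → phonotactically illegal
/we/ — σ1 onset /w/, coda /∅/ ok → phonotactically legal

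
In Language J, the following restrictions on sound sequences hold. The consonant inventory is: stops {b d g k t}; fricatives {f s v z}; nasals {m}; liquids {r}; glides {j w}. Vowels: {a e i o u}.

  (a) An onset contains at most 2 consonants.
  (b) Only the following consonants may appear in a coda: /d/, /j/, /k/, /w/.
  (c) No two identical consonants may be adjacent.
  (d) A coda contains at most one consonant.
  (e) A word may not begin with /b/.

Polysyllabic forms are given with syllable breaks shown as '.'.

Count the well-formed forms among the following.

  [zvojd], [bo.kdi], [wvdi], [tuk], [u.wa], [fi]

3

[zvojd] — violates constraint (d): syllable 1 coda /jd/ has 2 consonants (> 1) → ill-formed
[bo.kdi] — violates constraint (e): word begins with /b/ → ill-formed
[wvdi] — violates constraint (a): syllable 1 onset /wvd/ has 3 consonants (> 2) → ill-formed
[tuk] — σ1 onset /t/, coda /k/ ok → well-formed
[u.wa] — σ1 onset /∅/, coda /∅/ ok; σ2 onset /w/, coda /∅/ ok → well-formed
[fi] — σ1 onset /f/, coda /∅/ ok → well-formed
Well-formed: [tuk], [u.wa], [fi] → 3.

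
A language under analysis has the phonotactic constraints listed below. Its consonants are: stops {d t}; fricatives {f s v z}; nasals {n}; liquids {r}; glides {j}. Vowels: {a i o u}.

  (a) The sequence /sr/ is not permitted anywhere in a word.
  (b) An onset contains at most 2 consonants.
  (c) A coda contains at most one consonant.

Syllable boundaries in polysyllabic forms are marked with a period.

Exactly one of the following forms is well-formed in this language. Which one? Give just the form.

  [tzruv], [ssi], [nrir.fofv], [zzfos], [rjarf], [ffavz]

[ssi]

[tzruv] — violates constraint (b): syllable 1 onset /tzr/ has 3 consonants (> 2) → ill-formed
[ssi] — σ1 onset /ss/ (2C), coda /∅/ ok → well-formed
[nrir.fofv] — violates constraint (c): syllable 2 coda /fv/ has 2 consonants (> 1) → ill-formed
[zzfos] — violates constraint (b): syllable 1 onset /zzf/ has 3 consonants (> 2) → ill-formed
[rjarf] — violates constraint (c): syllable 1 coda /rf/ has 2 consonants (> 1) → ill-formed
[ffavz] — violates constraint (c): syllable 1 coda /vz/ has 2 consonants (> 1) → ill-formed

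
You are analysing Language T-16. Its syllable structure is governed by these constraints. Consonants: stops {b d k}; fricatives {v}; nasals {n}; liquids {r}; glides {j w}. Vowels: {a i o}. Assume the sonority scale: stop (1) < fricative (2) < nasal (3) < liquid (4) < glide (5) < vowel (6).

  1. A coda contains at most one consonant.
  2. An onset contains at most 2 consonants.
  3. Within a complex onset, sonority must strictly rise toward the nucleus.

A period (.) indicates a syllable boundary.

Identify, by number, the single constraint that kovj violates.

1

kovj: syllable 1 coda /vj/ has 2 consonants (> 1).
This is a violation of constraint 1: "A coda contains at most one consonant."
The remaining constraints (2, 3) are satisfied.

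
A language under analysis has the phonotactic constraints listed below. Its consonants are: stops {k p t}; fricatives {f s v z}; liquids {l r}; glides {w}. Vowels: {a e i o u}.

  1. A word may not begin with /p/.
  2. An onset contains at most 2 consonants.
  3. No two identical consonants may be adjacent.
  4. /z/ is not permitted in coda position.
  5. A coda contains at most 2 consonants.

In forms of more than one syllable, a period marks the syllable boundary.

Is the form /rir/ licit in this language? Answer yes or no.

yes

/rir/ — σ1 onset /r/, coda /r/ ok → licit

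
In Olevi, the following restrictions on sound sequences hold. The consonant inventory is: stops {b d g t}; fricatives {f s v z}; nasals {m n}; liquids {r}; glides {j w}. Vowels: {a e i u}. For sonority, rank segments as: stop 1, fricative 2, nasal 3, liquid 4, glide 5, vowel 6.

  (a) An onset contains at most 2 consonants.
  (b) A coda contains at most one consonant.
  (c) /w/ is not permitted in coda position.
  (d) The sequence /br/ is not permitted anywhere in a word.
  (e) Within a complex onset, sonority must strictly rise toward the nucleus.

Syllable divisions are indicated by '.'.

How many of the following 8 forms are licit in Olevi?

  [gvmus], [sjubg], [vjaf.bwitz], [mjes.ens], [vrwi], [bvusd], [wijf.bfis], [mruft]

0

[gvmus] — violates constraint (a): syllable 1 onset /gvm/ has 3 consonants (> 2) → illicit
[sjubg] — violates constraint (b): syllable 1 coda /bg/ has 2 consonants (> 1) → illicit
[vjaf.bwitz] — violates constraint (b): syllable 2 coda /tz/ has 2 consonants (> 1) → illicit
[mjes.ens] — violates constraint (b): syllable 2 coda /ns/ has 2 consonants (> 1) → illicit
[vrwi] — violates constraint (a): syllable 1 onset /vrw/ has 3 consonants (> 2) → illicit
[bvusd] — violates constraint (b): syllable 1 coda /sd/ has 2 consonants (> 1) → illicit
[wijf.bfis] — violates constraint (b): syllable 1 coda /jf/ has 2 consonants (> 1) → illicit
[mruft] — violates constraint (b): syllable 1 coda /ft/ has 2 consonants (> 1) → illicit
No form is licit → 0.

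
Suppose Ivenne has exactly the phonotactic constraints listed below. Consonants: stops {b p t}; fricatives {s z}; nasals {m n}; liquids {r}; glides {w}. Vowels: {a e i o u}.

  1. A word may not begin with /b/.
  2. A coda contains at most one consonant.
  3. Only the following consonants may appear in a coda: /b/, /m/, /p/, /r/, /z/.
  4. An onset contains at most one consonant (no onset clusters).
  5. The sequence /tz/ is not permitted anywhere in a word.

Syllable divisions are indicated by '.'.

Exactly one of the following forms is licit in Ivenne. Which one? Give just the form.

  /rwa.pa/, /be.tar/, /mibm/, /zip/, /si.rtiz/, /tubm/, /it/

/zip/

/rwa.pa/ — violates constraint 4: syllable 1 onset /rw/ has 2 consonants (> 1) → illicit
/be.tar/ — violates constraint 1: word begins with /b/ → illicit
/mibm/ — violates constraint 2: syllable 1 coda /bm/ has 2 consonants (> 1) → illicit
/zip/ — σ1 onset /z/, coda /p/ ok → licit
/si.rtiz/ — violates constraint 4: syllable 2 onset /rt/ has 2 consonants (> 1) → illicit
/tubm/ — violates constraint 2: syllable 1 coda /bm/ has 2 consonants (> 1) → illicit
/it/ — violates constraint 3: syllable 1 coda contains /t/, which is not a licensed coda consonant → illicit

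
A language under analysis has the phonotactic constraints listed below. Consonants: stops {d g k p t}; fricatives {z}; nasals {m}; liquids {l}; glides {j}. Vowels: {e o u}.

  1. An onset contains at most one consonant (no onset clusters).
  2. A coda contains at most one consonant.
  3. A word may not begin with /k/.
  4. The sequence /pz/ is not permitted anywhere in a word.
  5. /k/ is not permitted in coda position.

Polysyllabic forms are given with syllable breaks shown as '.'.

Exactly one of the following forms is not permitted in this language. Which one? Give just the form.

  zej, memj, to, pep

zej — σ1 onset /z/, coda /j/ ok → permitted
memj — violates constraint 2: syllable 1 coda /mj/ has 2 consonants (> 1) → not permitted
to — σ1 onset /t/, coda /∅/ ok → permitted
pep — σ1 onset /p/, coda /p/ ok → permitted

memj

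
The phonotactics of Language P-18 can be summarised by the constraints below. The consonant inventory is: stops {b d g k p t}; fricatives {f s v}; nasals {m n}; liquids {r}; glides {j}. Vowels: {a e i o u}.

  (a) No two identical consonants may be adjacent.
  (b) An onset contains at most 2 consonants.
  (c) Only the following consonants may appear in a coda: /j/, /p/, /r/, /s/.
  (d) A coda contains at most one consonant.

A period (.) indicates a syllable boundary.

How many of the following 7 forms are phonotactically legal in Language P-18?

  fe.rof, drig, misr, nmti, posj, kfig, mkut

0

fe.rof — violates constraint (c): syllable 2 coda contains /f/, which is not a licensed coda consonant → phonotactically illegal
drig — violates constraint (c): syllable 1 coda contains /g/, which is not a licensed coda consonant → phonotactically illegal
misr — violates constraint (d): syllable 1 coda /sr/ has 2 consonants (> 1) → phonotactically illegal
nmti — violates constraint (b): syllable 1 onset /nmt/ has 3 consonants (> 2) → phonotactically illegal
posj — violates constraint (d): syllable 1 coda /sj/ has 2 consonants (> 1) → phonotactically illegal
kfig — violates constraint (c): syllable 1 coda contains /g/, which is not a licensed coda consonant → phonotactically illegal
mkut — violates constraint (c): syllable 1 coda contains /t/, which is not a licensed coda consonant → phonotactically illegal
No form is phonotactically legal → 0.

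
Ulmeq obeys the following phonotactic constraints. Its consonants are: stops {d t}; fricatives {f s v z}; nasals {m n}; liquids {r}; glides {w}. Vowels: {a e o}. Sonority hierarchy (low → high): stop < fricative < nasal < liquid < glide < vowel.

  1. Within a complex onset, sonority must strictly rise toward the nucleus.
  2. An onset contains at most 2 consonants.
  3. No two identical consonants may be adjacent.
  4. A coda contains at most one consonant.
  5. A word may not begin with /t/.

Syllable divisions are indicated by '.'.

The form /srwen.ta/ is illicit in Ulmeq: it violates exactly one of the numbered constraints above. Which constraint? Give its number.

/srwen.ta/: syllable 1 onset /srw/ has 3 consonants (> 2).
This is a violation of constraint 2: "An onset contains at most 2 consonants."
The remaining constraints (1, 3, 4, 5) are satisfied.

2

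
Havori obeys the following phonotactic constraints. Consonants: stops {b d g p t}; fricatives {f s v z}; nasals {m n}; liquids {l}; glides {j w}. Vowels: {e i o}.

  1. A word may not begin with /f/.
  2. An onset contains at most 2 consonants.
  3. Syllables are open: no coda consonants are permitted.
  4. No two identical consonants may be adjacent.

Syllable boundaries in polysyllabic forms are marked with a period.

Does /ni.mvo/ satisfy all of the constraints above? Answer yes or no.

yes

/ni.mvo/ — σ1 onset /n/, coda /∅/ ok; σ2 onset /mv/ (2C), coda /∅/ ok → permitted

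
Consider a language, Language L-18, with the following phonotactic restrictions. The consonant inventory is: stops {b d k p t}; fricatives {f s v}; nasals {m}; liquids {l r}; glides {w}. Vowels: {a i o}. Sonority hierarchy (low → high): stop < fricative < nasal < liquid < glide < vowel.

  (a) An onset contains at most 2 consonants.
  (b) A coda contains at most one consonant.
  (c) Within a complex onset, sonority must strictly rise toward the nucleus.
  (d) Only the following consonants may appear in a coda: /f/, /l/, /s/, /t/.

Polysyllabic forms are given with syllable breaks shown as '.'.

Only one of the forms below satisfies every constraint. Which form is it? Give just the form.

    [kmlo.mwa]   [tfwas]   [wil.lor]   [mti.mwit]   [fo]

[fo]

[kmlo.mwa] — violates constraint (a): syllable 1 onset /kml/ has 3 consonants (> 2) → ill-formed
[tfwas] — violates constraint (a): syllable 1 onset /tfw/ has 3 consonants (> 2) → ill-formed
[wil.lor] — violates constraint (d): syllable 2 coda contains /r/, which is not a licensed coda consonant → ill-formed
[mti.mwit] — violates constraint (c): syllable 1 onset /mt/: /m/ (nasal, 3) → /t/ (stop, 1) does not rise → ill-formed
[fo] — σ1 onset /f/, coda /∅/ ok → well-formed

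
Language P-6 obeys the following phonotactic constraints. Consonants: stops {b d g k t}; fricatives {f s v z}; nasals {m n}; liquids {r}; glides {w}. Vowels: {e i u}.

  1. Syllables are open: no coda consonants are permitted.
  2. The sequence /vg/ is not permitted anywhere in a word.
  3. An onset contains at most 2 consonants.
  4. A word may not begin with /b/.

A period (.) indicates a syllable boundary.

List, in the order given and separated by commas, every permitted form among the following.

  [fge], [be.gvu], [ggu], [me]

[fge], [ggu], [me]

[fge] — σ1 onset /fg/ (2C), coda /∅/ ok → permitted
[be.gvu] — violates constraint 4: word begins with /b/ → not permitted
[ggu] — σ1 onset /gg/ (2C), coda /∅/ ok → permitted
[me] — σ1 onset /m/, coda /∅/ ok → permitted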